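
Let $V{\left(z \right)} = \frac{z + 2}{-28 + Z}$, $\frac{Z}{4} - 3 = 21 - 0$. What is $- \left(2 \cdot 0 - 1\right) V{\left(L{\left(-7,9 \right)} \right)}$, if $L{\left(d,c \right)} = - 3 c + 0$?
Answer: $- \frac{25}{68} \approx -0.36765$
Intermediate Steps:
$Z = 96$ ($Z = 12 + 4 \left(21 - 0\right) = 12 + 4 \left(21 + 0\right) = 12 + 4 \cdot 21 = 12 + 84 = 96$)
$L{\left(d,c \right)} = - 3 c$
$V{\left(z \right)} = \frac{1}{34} + \frac{z}{68}$ ($V{\left(z \right)} = \frac{z + 2}{-28 + 96} = \frac{2 + z}{68} = \left(2 + z\right) \frac{1}{68} = \frac{1}{34} + \frac{z}{68}$)
$- \left(2 \cdot 0 - 1\right) V{\left(L{\left(-7,9 \right)} \right)} = - \left(2 \cdot 0 - 1\right) \left(\frac{1}{34} + \frac{\left(-3\right) 9}{68}\right) = - \left(0 - 1\right) \left(\frac{1}{34} + \frac{1}{68} \left(-27\right)\right) = - \left(-1\right) \left(\frac{1}{34} - \frac{27}{68}\right) = - \frac{\left(-1\right) \left(-25\right)}{68} = \left(-1\right) \frac{25}{68} = - \frac{25}{68}$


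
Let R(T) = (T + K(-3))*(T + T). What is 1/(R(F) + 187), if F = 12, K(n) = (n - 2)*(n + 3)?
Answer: 1/475 ≈ 0.0021053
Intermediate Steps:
K(n) = (-2 + n)*(3 + n)
R(T) = 2*T² (R(T) = (T + (-6 - 3 + (-3)²))*(T + T) = (T + (-6 - 3 + 9))*(2*T) = (T + 0)*(2*T) = T*(2*T) = 2*T²)
1/(R(F) + 187) = 1/(2*12² + 187) = 1/(2*144 + 187) = 1/(288 + 187) = 1/475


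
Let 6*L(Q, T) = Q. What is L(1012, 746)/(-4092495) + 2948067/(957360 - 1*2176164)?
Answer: -1096832275343/453449934180 ≈ -2.4189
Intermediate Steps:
L(Q, T) = Q/6
L(1012, 746)/(-4092495) + 2948067/(957360 - 1*2176164) = ((⅙)*1012)/(-4092495) + 2948067/(957360 - 1*2176164) = (506/3)*(-1/4092495) + 2948067/(957360 - 2176164) = -46/1116135 + 2948067/(-1218804) = -46/1116135 + 2948067*(-1/1218804) = -46/1116135 - 982689/406268 = -1096832275343/453449934180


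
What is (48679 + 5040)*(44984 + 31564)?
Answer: 4112082012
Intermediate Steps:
(48679 + 5040)*(44984 + 31564) = 53719*76548 = 4112082012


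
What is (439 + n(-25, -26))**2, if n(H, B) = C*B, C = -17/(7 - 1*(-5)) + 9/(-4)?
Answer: 2569609/9 ≈ 2.8551e+5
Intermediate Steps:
C = -11/3 (C = -17/(7 + 5) + 9*(-1/4) = -17/12 - 9/4 = -11/3 ≈ -3.6667)
n(H, B) = -11*B/3
(439 + n(-25, -26))**2 = (439 - 11/3*(-26))**2 = (439 + 286/3)**2 = (1603/3)**2 = 2569609/9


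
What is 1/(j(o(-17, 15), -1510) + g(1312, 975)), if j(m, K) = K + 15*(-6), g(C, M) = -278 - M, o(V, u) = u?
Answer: -1/2853 ≈ -0.00035051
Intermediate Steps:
j(m, K) = -90 + K (j(m, K) = K - 90 = -90 + K)
1/(j(o(-17, 15), -1510) + g(1312, 975)) = 1/((-90 - 1510) + (-278 - 1*975)) = 1/(-1600 + (-278 - 975)) = 1/(-1600 - 1253) = 1/(-2853) = -1/2853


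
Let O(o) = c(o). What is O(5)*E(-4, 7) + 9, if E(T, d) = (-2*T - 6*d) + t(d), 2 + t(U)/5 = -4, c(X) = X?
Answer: -311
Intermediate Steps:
O(o) = o
t(U) = -30 (t(U) = -10 + 5*(-4) = -10 - 20 = -30)
E(T, d) = -30 - 6*d - 2*T (E(T, d) = (-2*T - 6*d) - 30 = (-6*d - 2*T) - 30 = -30 - 6*d - 2*T)
O(5)*E(-4, 7) + 9 = 5*(-30 - 6*7 - 2*(-4)) + 9 = 5*(-30 - 42 + 8) + 9 = 5*(-64) + 9 = -320 + 9 = -311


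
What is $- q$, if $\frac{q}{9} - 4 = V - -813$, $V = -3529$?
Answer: $24408$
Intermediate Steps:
$q = -24408$ ($q = 36 + 9 \left(-3529 - -813\right) = 36 + 9 \left(-3529 + 813\right) = 36 + 9 \left(-2716\right) = 36 - 24444 = -24408$)
$- q = \left(-1\right) \left(-24408\right) = 24408$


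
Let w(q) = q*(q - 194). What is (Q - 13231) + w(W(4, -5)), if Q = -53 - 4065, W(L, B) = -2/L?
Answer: -69007/4 ≈ -17252.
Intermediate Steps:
Q = -4118
w(q) = q*(-194 + q)
(Q - 13231) + w(W(4, -5)) = (-4118 - 13231) + (-2/4)*(-194 - 2/4) = -17349 + (-2*¼)*(-194 - 2*¼) = -17349 - (-194 - ½)/2 = -17349 - ½*(-389/2) = -17349 + 389/4 = -69007/4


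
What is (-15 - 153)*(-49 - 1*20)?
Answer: 11592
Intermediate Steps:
(-15 - 153)*(-49 - 1*20) = -168*(-49 - 20) = -168*(-69) = 11592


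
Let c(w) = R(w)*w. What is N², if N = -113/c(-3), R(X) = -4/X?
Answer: 12769/16 ≈ 798.06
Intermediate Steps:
c(w) = -4 (c(w) = (-4/w)*w = -4)
N = 113/4 (N = -113/(-4) = -113*(-¼) = 113/4 ≈ 28.250)
N² = (113/4)² = 12769/16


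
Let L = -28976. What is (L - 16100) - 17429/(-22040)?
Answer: -34257159/760 ≈ -45075.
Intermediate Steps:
(L - 16100) - 17429/(-22040) = (-28976 - 16100) - 17429/(-22040) = -45076 - 17429*(-1/22040) = -45076 + 601/760 = -34257159/760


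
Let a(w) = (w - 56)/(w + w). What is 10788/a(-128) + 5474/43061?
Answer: 874439534/58259 ≈ 15010.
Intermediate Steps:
a(w) = (-56 + w)/(2*w) (a(w) = (-56 + w)/((2*w)) = (-56 + w)*(1/(2*w)) = (-56 + w)/(2*w))
10788/a(-128) + 5474/43061 = 10788/(((½)*(-56 - 128)/(-128))) + 5474/43061 = 10788/(((½)*(-1/128)*(-184))) + 5474*(1/43061) = 10788/(23/32) + 322/2533 = 10788*(32/23) + 322/2533 = 345216/23 + 322/2533 = 874439534/58259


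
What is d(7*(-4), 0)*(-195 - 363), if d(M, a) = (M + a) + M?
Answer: 31248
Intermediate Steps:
d(M, a) = a + 2*M
d(7*(-4), 0)*(-195 - 363) = (0 + 2*(7*(-4)))*(-195 - 363) = (0 + 2*(-28))*(-558) = (0 - 56)*(-558) = -56*(-558) = 31248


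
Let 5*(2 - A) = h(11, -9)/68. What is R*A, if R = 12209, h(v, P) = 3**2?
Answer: 8192239/340 ≈ 24095.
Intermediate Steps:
h(v, P) = 9
A = 671/340 (A = 2 - 9/(5*68) = 2 - 1/5*9/68 = 2 - 9/340 = 671/340 ≈ 1.9735)
R*A = 12209*(671/340) = 8192239/340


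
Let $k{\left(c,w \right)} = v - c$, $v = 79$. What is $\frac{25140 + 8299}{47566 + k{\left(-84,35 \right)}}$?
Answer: $\frac{33439}{47729} \approx 0.7006$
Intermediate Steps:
$k{\left(c,w \right)} = 79 - c$
$\frac{25140 + 8299}{47566 + k{\left(-84,35 \right)}} = \frac{25140 + 8299}{47566 + \left(79 - -84\right)} = \frac{33439}{47566 + \left(79 + 84\right)} = \frac{33439}{47566 + 163} = \frac{33439}{47729}$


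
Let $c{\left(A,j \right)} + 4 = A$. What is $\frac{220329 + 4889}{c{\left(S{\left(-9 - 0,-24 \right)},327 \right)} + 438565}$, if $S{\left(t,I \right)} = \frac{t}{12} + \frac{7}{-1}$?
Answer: $\frac{900872}{1754213} \approx 0.51355$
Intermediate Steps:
$S{\left(t,I \right)} = -7 + \frac{t}{12}$ ($S{\left(t,I \right)} = t \frac{1}{12} + 7 \left(-1\right) = \frac{t}{12} - 7 = -7 + \frac{t}{12}$)
$c{\left(A,j \right)} = -4 + A$
$\frac{220329 + 4889}{c{\left(S{\left(-9 - 0,-24 \right)},327 \right)} + 438565} = \frac{220329 + 4889}{\left(-4 - \left(7 - \frac{-9 - 0}{12}\right)\right) + 438565} = \frac{225218}{\left(-4 - \left(7 - \frac{-9 + 0}{12}\right)\right) + 438565} = \frac{225218}{\left(-4 + \left(-7 + \frac{1}{12} \left(-9\right)\right)\right) + 438565} = \frac{225218}{\left(-4 - \frac{31}{4}\right) + 438565} = \frac{225218}{- \frac{47}{4} + 438565} = \frac{225218}{\frac{1754213}{4}} = 225218 \cdot \frac{4}{1754213} = \frac{900872}{1754213}$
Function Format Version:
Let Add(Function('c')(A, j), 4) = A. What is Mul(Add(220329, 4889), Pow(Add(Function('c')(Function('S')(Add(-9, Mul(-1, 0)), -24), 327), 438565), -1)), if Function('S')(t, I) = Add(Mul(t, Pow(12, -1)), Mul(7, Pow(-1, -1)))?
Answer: Rational(900872, 1754213) ≈ 0.51355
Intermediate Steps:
Function('S')(t, I) = Add(-7, Mul(Rational(1, 12), t)) (Function('S')(t, I) = Add(Mul(t, Rational(1, 12)), Mul(7, -1)) = Add(Mul(Rational(1, 12), t), -7) = Add(-7, Mul(Rational(1, 12), t)))
Function('c')(A, j) = Add(-4, A)
Mul(Add(220329, 4889), Pow(Add(Function('c')(Function('S')(Add(-9, Mul(-1, 0)), -24), 327), 438565), -1)) = Mul(Add(220329, 4889), Pow(Add(Add(-4, Add(-7, Mul(Rational(1, 12), Add(-9, Mul(-1, 0))))), 438565), -1)) = Mul(225218, Pow(Add(Add(-4, Add(-7, Mul(Rational(1, 12), Add(-9, 0)))), 438565), -1)) = Mul(225218, Pow(Add(Add(-4, Add(-7, Mul(Rational(1, 12), -9))), 438565), -1)) = Mul(225218, Pow(Add(Add(-4, Add(-7, Rational(-3, 4))), 438565), -1)) = Mul(225218, Pow(Add(Add(-4, Rational(-31, 4)), 438565), -1)) = Mul(225218, Pow(Add(Rational(-47, 4), 438565), -1)) = Mul(225218, Pow(Rational(1754213, 4), -1)) = Mul(225218, Rational(4, 1754213)) = Rational(900872, 1754213)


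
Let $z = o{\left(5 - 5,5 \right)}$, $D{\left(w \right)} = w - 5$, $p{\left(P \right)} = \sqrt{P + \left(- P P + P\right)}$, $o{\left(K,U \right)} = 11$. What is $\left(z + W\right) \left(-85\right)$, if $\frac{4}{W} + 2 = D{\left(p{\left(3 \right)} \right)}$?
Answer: $- \frac{11560}{13} + \frac{85 i \sqrt{3}}{13} \approx -889.23 + 11.325 i$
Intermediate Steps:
$p{\left(P \right)} = \sqrt{- P^{2} + 2 P}$ ($p{\left(P \right)} = \sqrt{P - \left(P^{2} - P\right)} = \sqrt{- P^{2} + 2 P}$)
$D{\left(w \right)} = -5 + w$ ($D{\left(w \right)} = w - 5 = -5 + w$)
$z = 11$
$W = \frac{4}{-7 + i \sqrt{3}}$ ($W = \frac{4}{-2 - \left(5 - \sqrt{3 \left(2 - 3\right)}\right)} = \frac{4}{-2 - \left(5 - \sqrt{3 \left(-1\right)}\right)} = \frac{4}{-2 - \left(5 - \sqrt{-3}\right)} = \frac{4}{-2 - \left(5 - i \sqrt{3}\right)} = \frac{4}{-7 + i \sqrt{3}} \approx -0.53846 - 0.13323 i$)
$\left(z + W\right) \left(-85\right) = \left(11 - \left(\frac{7}{13} + \frac{i \sqrt{3}}{13}\right)\right) \left(-85\right) = \left(\frac{136}{13} - \frac{i \sqrt{3}}{13}\right) \left(-85\right) = - \frac{11560}{13} + \frac{85 i \sqrt{3}}{13}$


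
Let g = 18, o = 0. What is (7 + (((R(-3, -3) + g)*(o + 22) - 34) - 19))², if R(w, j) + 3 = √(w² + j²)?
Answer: 89368 + 37488*√2 ≈ 1.4238e+5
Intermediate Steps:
R(w, j) = -3 + √(j² + w²) (R(w, j) = -3 + √(w² + j²) = -3 + √(j² + w²))
(7 + (((R(-3, -3) + g)*(o + 22) - 34) - 19))² = (7 + ((((-3 + √((-3)² + (-3)²)) + 18)*(0 + 22) - 34) - 19))² = (7 + ((((-3 + √(9 + 9)) + 18)*22 - 34) - 19))² = (7 + ((((-3 + √18) + 18)*22 - 34) - 19))² = (7 + ((((-3 + 3*√2) + 18)*22 - 34) - 19))² = (7 + (((15 + 3*√2)*22 - 34) - 19))² = (7 + (((330 + 66*√2) - 34) - 19))² = (7 + ((296 + 66*√2) - 19))² = (7 + (277 + 66*√2))² = (284 + 66*√2)²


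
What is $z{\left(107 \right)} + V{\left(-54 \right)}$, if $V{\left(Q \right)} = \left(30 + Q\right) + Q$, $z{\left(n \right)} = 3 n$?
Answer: $243$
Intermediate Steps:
$V{\left(Q \right)} = 30 + 2 Q$
$z{\left(107 \right)} + V{\left(-54 \right)} = 3 \cdot 107 + \left(30 + 2 \left(-54\right)\right) = 321 + \left(30 - 108\right) = 321 - 78 = 243$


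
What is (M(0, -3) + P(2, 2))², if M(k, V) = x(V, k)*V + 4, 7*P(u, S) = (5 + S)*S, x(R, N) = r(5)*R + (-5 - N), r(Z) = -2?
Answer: 9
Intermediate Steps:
x(R, N) = -5 - N - 2*R (x(R, N) = -2*R + (-5 - N) = -5 - N - 2*R)
P(u, S) = S*(5 + S)/7 (P(u, S) = ((5 + S)*S)/7 = (S*(5 + S))/7 = S*(5 + S)/7)
M(k, V) = 4 + V*(-5 - k - 2*V) (M(k, V) = (-5 - k - 2*V)*V + 4 = V*(-5 - k - 2*V) + 4 = 4 + V*(-5 - k - 2*V))
(M(0, -3) + P(2, 2))² = ((4 - 1*(-3)*(5 + 0 + 2*(-3))) + (⅐)*2*(5 + 2))² = ((4 - 1*(-3)*(5 + 0 - 6)) + (⅐)*2*7)² = ((4 - 1*(-3)*(-1)) + 2)² = ((4 - 3) + 2)² = (1 + 2)² = 3² = 9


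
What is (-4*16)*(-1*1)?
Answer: 64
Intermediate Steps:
(-4*16)*(-1*1) = -64*(-1) = 64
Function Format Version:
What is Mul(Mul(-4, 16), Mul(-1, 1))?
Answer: 64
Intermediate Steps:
Mul(Mul(-4, 16), Mul(-1, 1)) = Mul(-64, -1) = 64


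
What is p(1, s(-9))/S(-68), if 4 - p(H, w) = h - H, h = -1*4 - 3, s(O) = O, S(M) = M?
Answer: -3/17 ≈ -0.17647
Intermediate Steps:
h = -7 (h = -4 - 3 = -7)
p(H, w) = 11 + H (p(H, w) = 4 - (-7 - H) = 4 + (7 + H) = 11 + H)
p(1, s(-9))/S(-68) = (11 + 1)/(-68) = 12*(-1/68) = -3/17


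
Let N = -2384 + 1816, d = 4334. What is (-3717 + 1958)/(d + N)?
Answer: -1759/3766 ≈ -0.46707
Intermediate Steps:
N = -568
(-3717 + 1958)/(d + N) = (-3717 + 1958)/(4334 - 568) = -1759/3766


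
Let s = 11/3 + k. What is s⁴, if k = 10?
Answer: 2825761/81 ≈ 34886.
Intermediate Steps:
s = 41/3 (s = 11/3 + 10 = 41/3 ≈ 13.667)
s⁴ = (41/3)⁴ = 2825761/81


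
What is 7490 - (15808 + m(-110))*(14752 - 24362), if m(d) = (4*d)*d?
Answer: 617046370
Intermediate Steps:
m(d) = 4*d**2
7490 - (15808 + m(-110))*(14752 - 24362) = 7490 - (15808 + 4*(-110)**2)*(14752 - 24362) = 7490 - (15808 + 4*12100)*(-9610) = 7490 - (15808 + 48400)*(-9610) = 7490 - 64208*(-9610) = 7490 - 1*(-617038880) = 7490 + 617038880 = 617046370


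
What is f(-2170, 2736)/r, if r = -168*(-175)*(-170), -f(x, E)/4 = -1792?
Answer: -64/44625 ≈ -0.0014342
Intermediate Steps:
f(x, E) = 7168 (f(x, E) = -4*(-1792) = 7168)
r = -4998000 (r = 29400*(-170) = -4998000)
f(-2170, 2736)/r = 7168/(-4998000) = 7168*(-1/4998000) = -64/44625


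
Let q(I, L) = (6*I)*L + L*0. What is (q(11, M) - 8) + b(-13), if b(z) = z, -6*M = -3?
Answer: 12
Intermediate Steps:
M = 1/2 (M = -1/6*(-3) = 1/2 ≈ 0.50000)
q(I, L) = 6*I*L (q(I, L) = 6*I*L + 0 = 6*I*L)
(q(11, M) - 8) + b(-13) = (6*11*(1/2) - 8) - 13 = (33 - 8) - 13 = 25 - 13 = 12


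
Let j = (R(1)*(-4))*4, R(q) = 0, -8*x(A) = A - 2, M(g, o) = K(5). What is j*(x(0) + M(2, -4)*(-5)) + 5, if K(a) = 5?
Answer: 5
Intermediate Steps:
M(g, o) = 5
x(A) = 1/4 - A/8 (x(A) = -(A - 2)/8 = -(-2 + A)/8 = 1/4 - A/8)
j = 0 (j = (0*(-4))*4 = 0*4 = 0)
j*(x(0) + M(2, -4)*(-5)) + 5 = 0*((1/4 - 1/8*0) + 5*(-5)) + 5 = 0*((1/4 + 0) - 25) + 5 = 0*(1/4 - 25) + 5 = 0*(-99/4) + 5 = 0 + 5 = 5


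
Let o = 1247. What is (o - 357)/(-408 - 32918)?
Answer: -445/16663 ≈ -0.026706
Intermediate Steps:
(o - 357)/(-408 - 32918) = (1247 - 357)/(-408 - 32918) = 890/(-33326) = 890*(-1/33326) = -445/16663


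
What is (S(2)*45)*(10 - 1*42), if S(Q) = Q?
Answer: -2880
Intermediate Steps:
(S(2)*45)*(10 - 1*42) = (2*45)*(10 - 1*42) = 90*(10 - 42) = 90*(-32) = -2880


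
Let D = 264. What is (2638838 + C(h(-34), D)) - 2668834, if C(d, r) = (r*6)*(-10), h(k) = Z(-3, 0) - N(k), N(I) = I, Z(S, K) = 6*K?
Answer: -45836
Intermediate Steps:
h(k) = -k (h(k) = 6*0 - k = 0 - k = -k)
C(d, r) = -60*r (C(d, r) = (6*r)*(-10) = -60*r)
(2638838 + C(h(-34), D)) - 2668834 = (2638838 - 60*264) - 2668834 = (2638838 - 15840) - 2668834 = 2622998 - 2668834 = -45836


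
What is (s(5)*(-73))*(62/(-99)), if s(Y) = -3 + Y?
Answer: 9052/99 ≈ 91.434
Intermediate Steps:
(s(5)*(-73))*(62/(-99)) = ((-3 + 5)*(-73))*(62/(-99)) = (2*(-73))*(62*(-1/99)) = -146*(-62/99) = 9052/99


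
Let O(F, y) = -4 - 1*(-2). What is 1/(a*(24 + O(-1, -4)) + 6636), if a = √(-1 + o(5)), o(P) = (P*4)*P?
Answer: 553/3665715 - 11*√11/7331430 ≈ 0.00014588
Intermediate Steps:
O(F, y) = -2 (O(F, y) = -4 + 2 = -2)
o(P) = 4*P² (o(P) = (4*P)*P = 4*P²)
a = 3*√11 (a = √(-1 + 4*5²) = √(-1 + 4*25) = √(-1 + 100) = √99 = 3*√11 ≈ 9.9499)
1/(a*(24 + O(-1, -4)) + 6636) = 1/((3*√11)*(24 - 2) + 6636) = 1/((3*√11)*22 + 6636) = 1/(66*√11 + 6636) = 1/(6636 + 66*√11)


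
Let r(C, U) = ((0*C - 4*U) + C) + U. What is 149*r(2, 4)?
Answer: -1490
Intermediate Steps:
r(C, U) = C - 3*U (r(C, U) = ((0 - 4*U) + C) + U = (-4*U + C) + U = (C - 4*U) + U = C - 3*U)
149*r(2, 4) = 149*(2 - 3*4) = 149*(2 - 12) = 149*(-10) = -1490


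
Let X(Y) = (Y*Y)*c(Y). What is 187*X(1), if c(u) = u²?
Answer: 187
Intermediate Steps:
X(Y) = Y⁴ (X(Y) = (Y*Y)*Y² = Y²*Y² = Y⁴)
187*X(1) = 187*1⁴ = 187*1 = 187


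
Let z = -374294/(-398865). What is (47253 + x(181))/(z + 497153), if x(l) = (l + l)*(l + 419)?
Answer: 105481045845/198297305639 ≈ 0.53193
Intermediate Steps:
x(l) = 2*l*(419 + l) (x(l) = (2*l)*(419 + l) = 2*l*(419 + l))
z = 374294/398865 (z = -374294*(-1/398865) = 374294/398865 ≈ 0.93840)
(47253 + x(181))/(z + 497153) = (47253 + 2*181*(419 + 181))/(374294/398865 + 497153) = (47253 + 2*181*600)/(198297305639/398865) = (47253 + 217200)*(398865/198297305639) = 264453*(398865/198297305639) = 105481045845/198297305639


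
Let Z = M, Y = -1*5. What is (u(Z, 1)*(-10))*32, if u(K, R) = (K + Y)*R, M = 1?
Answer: 1280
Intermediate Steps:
Y = -5
Z = 1
u(K, R) = R*(-5 + K) (u(K, R) = (K - 5)*R = (-5 + K)*R = R*(-5 + K))
(u(Z, 1)*(-10))*32 = ((1*(-5 + 1))*(-10))*32 = ((1*(-4))*(-10))*32 = -4*(-10)*32 = 40*32 = 1280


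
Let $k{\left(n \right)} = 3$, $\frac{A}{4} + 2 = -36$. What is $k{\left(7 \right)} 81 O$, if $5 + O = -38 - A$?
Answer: $26487$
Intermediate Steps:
$A = -152$ ($A = -8 + 4 \left(-36\right) = -8 - 144 = -152$)
$O = 109$ ($O = -5 - -114 = -5 + \left(-38 + 152\right) = -5 + 114 = 109$)
$k{\left(7 \right)} 81 O = 3 \cdot 81 \cdot 109 = 243 \cdot 109 = 26487$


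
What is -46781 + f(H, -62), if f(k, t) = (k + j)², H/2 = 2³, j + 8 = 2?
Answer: -46681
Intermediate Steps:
j = -6 (j = -8 + 2 = -6)
H = 16 (H = 2*2³ = 2*8 = 16)
f(k, t) = (-6 + k)² (f(k, t) = (k - 6)² = (-6 + k)²)
-46781 + f(H, -62) = -46781 + (-6 + 16)² = -46781 + 10² = -46781 + 100 = -46681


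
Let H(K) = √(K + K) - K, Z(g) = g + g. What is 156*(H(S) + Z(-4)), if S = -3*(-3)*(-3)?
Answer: 2964 + 468*I*√6 ≈ 2964.0 + 1146.4*I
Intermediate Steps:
S = -27 (S = 9*(-3) = -27)
Z(g) = 2*g
H(K) = -K + √2*√K (H(K) = √(2*K) - K = √2*√K - K = -K + √2*√K)
156*(H(S) + Z(-4)) = 156*((-1*(-27) + √2*√(-27)) + 2*(-4)) = 156*((27 + √2*(3*I*√3)) - 8) = 156*((27 + 3*I*√6) - 8) = 156*(19 + 3*I*√6) = 2964 + 468*I*√6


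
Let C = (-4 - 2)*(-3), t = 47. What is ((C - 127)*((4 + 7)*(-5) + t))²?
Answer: 760384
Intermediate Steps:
C = 18 (C = -6*(-3) = 18)
((C - 127)*((4 + 7)*(-5) + t))² = ((18 - 127)*((4 + 7)*(-5) + 47))² = (-109*(11*(-5) + 47))² = (-109*(-55 + 47))² = (-109*(-8))² = 872² = 760384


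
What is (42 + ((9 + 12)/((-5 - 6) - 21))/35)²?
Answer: 45118089/25600 ≈ 1762.4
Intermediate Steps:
(42 + ((9 + 12)/((-5 - 6) - 21))/35)² = (42 + (21/(-11 - 21))*(1/35))² = (42 + (21/(-32))*(1/35))² = (42 + (21*(-1/32))*(1/35))² = (42 - 21/32*1/35)² = (42 - 3/160)² = (6717/160)² = 45118089/25600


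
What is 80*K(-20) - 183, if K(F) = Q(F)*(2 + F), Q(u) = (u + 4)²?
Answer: -368823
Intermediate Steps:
Q(u) = (4 + u)²
K(F) = (4 + F)²*(2 + F)
80*K(-20) - 183 = 80*((4 - 20)²*(2 - 20)) - 183 = 80*((-16)²*(-18)) - 183 = 80*(256*(-18)) - 183 = 80*(-4608) - 183 = -368640 - 183 = -368823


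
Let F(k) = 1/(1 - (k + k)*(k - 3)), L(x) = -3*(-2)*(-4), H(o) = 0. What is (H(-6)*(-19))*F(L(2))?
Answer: 0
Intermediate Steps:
L(x) = -24 (L(x) = 6*(-4) = -24)
F(k) = 1/(1 - 2*k*(-3 + k))
(H(-6)*(-19))*F(L(2)) = (0*(-19))/(1 - 2*(-24)² + 6*(-24)) = 0/(1 - 2*576 - 144) = 0/(1 - 1152 - 144) = 0/(-1295) = 0*(-1/1295) = 0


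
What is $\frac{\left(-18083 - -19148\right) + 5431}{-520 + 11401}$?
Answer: $\frac{6496}{10881} \approx 0.597$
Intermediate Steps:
$\frac{\left(-18083 - -19148\right) + 5431}{-520 + 11401} = \frac{\left(-18083 + 19148\right) + 5431}{10881} = \left(1065 + 5431\right) \frac{1}{10881} = 6496 \cdot \frac{1}{10881} = \frac{6496}{10881}$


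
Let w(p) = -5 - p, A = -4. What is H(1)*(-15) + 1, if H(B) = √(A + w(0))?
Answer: 1 - 45*I ≈ 1.0 - 45.0*I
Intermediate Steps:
H(B) = 3*I (H(B) = √(-4 + (-5 - 1*0)) = √(-4 + (-5 + 0)) = √(-4 - 5) = √(-9) = 3*I)
H(1)*(-15) + 1 = (3*I)*(-15) + 1 = -45*I + 1 = 1 - 45*I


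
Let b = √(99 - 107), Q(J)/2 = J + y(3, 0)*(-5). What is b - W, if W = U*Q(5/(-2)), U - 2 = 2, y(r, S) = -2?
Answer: -60 + 2*I*√2 ≈ -60.0 + 2.8284*I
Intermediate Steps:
Q(J) = 20 + 2*J (Q(J) = 2*(J - 2*(-5)) = 2*(J + 10) = 2*(10 + J) = 20 + 2*J)
U = 4 (U = 2 + 2 = 4)
b = 2*I*√2 (b = √(-8) = 2*I*√2 ≈ 2.8284*I)
W = 60 (W = 4*(20 + 2*(5/(-2))) = 4*(20 + 2*(5*(-½))) = 4*(20 + 2*(-5/2)) = 4*(20 - 5) = 4*15 = 60)
b - W = 2*I*√2 - 1*60 = 2*I*√2 - 60 = -60 + 2*I*√2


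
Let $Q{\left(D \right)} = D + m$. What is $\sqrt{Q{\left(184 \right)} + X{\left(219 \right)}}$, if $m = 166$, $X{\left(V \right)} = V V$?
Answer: $\sqrt{48311} \approx 219.8$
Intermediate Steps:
$X{\left(V \right)} = V^{2}$
$Q{\left(D \right)} = 166 + D$ ($Q{\left(D \right)} = D + 166 = 166 + D$)
$\sqrt{Q{\left(184 \right)} + X{\left(219 \right)}} = \sqrt{\left(166 + 184\right) + 219^{2}} = \sqrt{350 + 47961} = \sqrt{48311}$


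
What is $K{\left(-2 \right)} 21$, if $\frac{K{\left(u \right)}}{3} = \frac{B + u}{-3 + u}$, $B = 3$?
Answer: $- \frac{63}{5} \approx -12.6$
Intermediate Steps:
$K{\left(u \right)} = \frac{3 \left(3 + u\right)}{-3 + u}$ ($K{\left(u \right)} = 3 \frac{3 + u}{-3 + u} = \frac{3 \left(3 + u\right)}{-3 + u}$)
$K{\left(-2 \right)} 21 = \frac{3 \left(3 - 2\right)}{-3 - 2} \cdot 21 = 3 \frac{1}{-5} \cdot 1 \cdot 21 = 3 \left(- \frac{1}{5}\right) 1 \cdot 21 = \left(- \frac{3}{5}\right) 21 = - \frac{63}{5}$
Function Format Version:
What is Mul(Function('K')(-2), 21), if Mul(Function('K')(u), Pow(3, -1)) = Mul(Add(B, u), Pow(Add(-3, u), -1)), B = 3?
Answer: Rational(-63, 5) ≈ -12.600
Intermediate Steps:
Function('K')(u) = Mul(3, Pow(Add(-3, u), -1), Add(3, u)) (Function('K')(u) = Mul(3, Mul(Add(3, u), Pow(Add(-3, u), -1))) = Mul(3, Mul(Pow(Add(-3, u), -1), Add(3, u))) = Mul(3, Pow(Add(-3, u), -1), Add(3, u)))
Mul(Function('K')(-2), 21) = Mul(Mul(3, Pow(Add(-3, -2), -1), Add(3, -2)), 21) = Mul(Mul(3, Pow(-5, -1), 1), 21) = Mul(Mul(3, Rational(-1, 5), 1), 21) = Mul(Rational(-3, 5), 21) = Rational(-63, 5)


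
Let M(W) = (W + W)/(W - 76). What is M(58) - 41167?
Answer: -370561/9 ≈ -41173.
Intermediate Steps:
M(W) = 2*W/(-76 + W) (M(W) = (2*W)/(-76 + W) = 2*W/(-76 + W))
M(58) - 41167 = 2*58/(-76 + 58) - 41167 = 2*58/(-18) - 41167 = 2*58*(-1/18) - 41167 = -58/9 - 41167 = -370561/9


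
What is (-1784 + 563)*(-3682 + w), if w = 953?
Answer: 3332109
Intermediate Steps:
(-1784 + 563)*(-3682 + w) = (-1784 + 563)*(-3682 + 953) = -1221*(-2729) = 3332109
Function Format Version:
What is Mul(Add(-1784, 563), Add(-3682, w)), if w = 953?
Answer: 3332109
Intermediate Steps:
Mul(Add(-1784, 563), Add(-3682, w)) = Mul(Add(-1784, 563), Add(-3682, 953)) = Mul(-1221, -2729) = 3332109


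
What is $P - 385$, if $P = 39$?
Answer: $-346$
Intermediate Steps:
$P - 385 = 39 - 385 = -346$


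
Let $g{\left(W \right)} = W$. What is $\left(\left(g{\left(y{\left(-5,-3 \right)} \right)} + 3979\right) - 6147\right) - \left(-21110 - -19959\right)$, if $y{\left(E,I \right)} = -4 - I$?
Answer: $-1018$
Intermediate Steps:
$\left(\left(g{\left(y{\left(-5,-3 \right)} \right)} + 3979\right) - 6147\right) - \left(-21110 - -19959\right) = \left(\left(\left(-4 - -3\right) + 3979\right) - 6147\right) - \left(-21110 - -19959\right) = \left(\left(\left(-4 + 3\right) + 3979\right) - 6147\right) - \left(-21110 + 19959\right) = \left(\left(-1 + 3979\right) - 6147\right) - -1151 = \left(3978 - 6147\right) + 1151 = -2169 + 1151 = -1018$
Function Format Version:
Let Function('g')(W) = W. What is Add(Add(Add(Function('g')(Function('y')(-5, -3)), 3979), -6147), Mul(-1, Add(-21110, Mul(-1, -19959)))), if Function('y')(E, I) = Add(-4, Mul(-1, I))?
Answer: -1018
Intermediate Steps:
Add(Add(Add(Function('g')(Function('y')(-5, -3)), 3979), -6147), Mul(-1, Add(-21110, Mul(-1, -19959)))) = Add(Add(Add(Add(-4, Mul(-1, -3)), 3979), -6147), Mul(-1, Add(-21110, Mul(-1, -19959)))) = Add(Add(Add(Add(-4, 3), 3979), -6147), Mul(-1, Add(-21110, 19959))) = Add(Add(Add(-1, 3979), -6147), Mul(-1, -1151)) = Add(Add(3978, -6147), 1151) = Add(-2169, 1151) = -1018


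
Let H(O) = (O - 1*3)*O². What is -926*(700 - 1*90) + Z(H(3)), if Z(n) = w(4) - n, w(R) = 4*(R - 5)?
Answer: -564864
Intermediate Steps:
H(O) = O²*(-3 + O) (H(O) = (O - 3)*O² = (-3 + O)*O² = O²*(-3 + O))
w(R) = -20 + 4*R (w(R) = 4*(-5 + R) = -20 + 4*R)
Z(n) = -4 - n (Z(n) = (-20 + 4*4) - n = (-20 + 16) - n = -4 - n)
-926*(700 - 1*90) + Z(H(3)) = -926*(700 - 1*90) + (-4 - 3²*(-3 + 3)) = -926*(700 - 90) + (-4 - 9*0) = -926*610 + (-4 - 1*0) = -564860 + (-4 + 0) = -564860 - 4 = -564864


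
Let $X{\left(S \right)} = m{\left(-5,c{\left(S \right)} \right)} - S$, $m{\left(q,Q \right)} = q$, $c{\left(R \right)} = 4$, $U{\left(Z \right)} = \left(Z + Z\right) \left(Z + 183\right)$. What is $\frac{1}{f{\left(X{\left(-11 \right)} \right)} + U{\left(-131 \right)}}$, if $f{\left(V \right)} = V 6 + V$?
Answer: $- \frac{1}{13582} \approx -7.3627 \cdot 10^{-5}$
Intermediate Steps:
$U{\left(Z \right)} = 2 Z \left(183 + Z\right)$
$X{\left(S \right)} = -5 - S$
$f{\left(V \right)} = 7 V$ ($f{\left(V \right)} = 6 V + V = 7 V$)
$\frac{1}{f{\left(X{\left(-11 \right)} \right)} + U{\left(-131 \right)}} = \frac{1}{7 \left(-5 - -11\right) + 2 \left(-131\right) \left(183 - 131\right)} = \frac{1}{7 \left(-5 + 11\right) + 2 \left(-131\right) 52} = \frac{1}{7 \cdot 6 - 13624} = \frac{1}{42 - 13624} = \frac{1}{-13582} = - \frac{1}{13582}$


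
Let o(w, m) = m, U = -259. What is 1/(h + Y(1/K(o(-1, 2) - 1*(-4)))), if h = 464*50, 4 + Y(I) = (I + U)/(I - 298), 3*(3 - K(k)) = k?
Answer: 99/2296490 ≈ 4.3109e-5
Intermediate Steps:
K(k) = 3 - k/3
Y(I) = -4 + (-259 + I)/(-298 + I) (Y(I) = -4 + (I - 259)/(I - 298) = -4 + (-259 + I)/(-298 + I))
h = 23200
1/(h + Y(1/K(o(-1, 2) - 1*(-4)))) = 1/(23200 + 3*(311 - 1/(3 - (2 - 1*(-4))/3))/(-298 + 1/(3 - (2 - 1*(-4))/3))) = 1/(23200 + 3*(311 - 1/(3 - (2 + 4)/3))/(-298 + 1/(3 - (2 + 4)/3))) = 1/(23200 + 3*(311 - 1/(3 - 1/3*6))/(-298 + 1/(3 - 1/3*6))) = 1/(23200 + 3*(311 - 1/(3 - 2))/(-298 + 1/(3 - 2))) = 1/(23200 + 3*(311 - 1/1)/(-298 + 1/1)) = 1/(23200 + 3*(311 - 1*1)/(-298 + 1)) = 1/(23200 + 3*(311 - 1)/(-297)) = 1/(23200 + 3*(-1/297)*310) = 1/(23200 - 310/99) = 1/(2296490/99) = 99/2296490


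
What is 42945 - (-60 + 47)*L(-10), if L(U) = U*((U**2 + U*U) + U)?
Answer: 18245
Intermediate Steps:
L(U) = U*(U + 2*U**2) (L(U) = U*((U**2 + U**2) + U) = U*(2*U**2 + U) = U*(U + 2*U**2))
42945 - (-60 + 47)*L(-10) = 42945 - (-60 + 47)*(-10)**2*(1 + 2*(-10)) = 42945 - (-13)*100*(1 - 20) = 42945 - (-13)*100*(-19) = 42945 - (-13)*(-1900) = 42945 - 1*24700 = 42945 - 24700 = 18245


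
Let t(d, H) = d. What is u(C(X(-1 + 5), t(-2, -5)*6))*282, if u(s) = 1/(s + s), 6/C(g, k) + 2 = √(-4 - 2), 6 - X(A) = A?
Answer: -47 + 47*I*√6/2 ≈ -47.0 + 57.563*I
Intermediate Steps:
X(A) = 6 - A
C(g, k) = 6/(-2 + I*√6) (C(g, k) = 6/(-2 + √(-4 - 2)) = 6/(-2 + √(-6)) = 6/(-2 + I*√6))
u(s) = 1/(2*s)
u(C(X(-1 + 5), t(-2, -5)*6))*282 = (1/(2*(-6/5 - 3*I*√6/5)))*282 = 141/(-6/5 - 3*I*√6/5)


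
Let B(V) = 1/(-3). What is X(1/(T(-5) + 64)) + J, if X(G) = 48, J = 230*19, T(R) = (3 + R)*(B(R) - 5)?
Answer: 4418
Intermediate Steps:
B(V) = -⅓
T(R) = -16 - 16*R/3 (T(R) = (3 + R)*(-⅓ - 5) = (3 + R)*(-16/3) = -16 - 16*R/3)
J = 4370
X(1/(T(-5) + 64)) + J = 48 + 4370 = 4418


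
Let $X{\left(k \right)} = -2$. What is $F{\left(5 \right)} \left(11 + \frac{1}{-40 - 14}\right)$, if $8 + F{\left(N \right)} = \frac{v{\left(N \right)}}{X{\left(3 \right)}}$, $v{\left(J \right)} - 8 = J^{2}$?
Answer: $- \frac{29057}{108} \approx -269.05$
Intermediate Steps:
$v{\left(J \right)} = 8 + J^{2}$
$F{\left(N \right)} = -12 - \frac{N^{2}}{2}$ ($F{\left(N \right)} = -8 + \frac{8 + N^{2}}{-2} = -8 + \left(8 + N^{2}\right) \left(- \frac{1}{2}\right) = -8 - \left(4 + \frac{N^{2}}{2}\right) = -12 - \frac{N^{2}}{2}$)
$F{\left(5 \right)} \left(11 + \frac{1}{-40 - 14}\right) = \left(-12 - \frac{5^{2}}{2}\right) \left(11 + \frac{1}{-40 - 14}\right) = \left(-12 - \frac{25}{2}\right) \left(11 + \frac{1}{-54}\right) = \left(-12 - \frac{25}{2}\right) \left(11 - \frac{1}{54}\right) = \left(- \frac{49}{2}\right) \frac{593}{54} = - \frac{29057}{108}$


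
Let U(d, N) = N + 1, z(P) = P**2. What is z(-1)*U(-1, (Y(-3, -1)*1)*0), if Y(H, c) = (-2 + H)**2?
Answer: 1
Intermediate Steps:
U(d, N) = 1 + N
z(-1)*U(-1, (Y(-3, -1)*1)*0) = (-1)**2*(1 + ((-2 - 3)**2*1)*0) = 1*(1 + ((-5)**2*1)*0) = 1*(1 + (25*1)*0) = 1*(1 + 25*0) = 1*(1 + 0) = 1*1 = 1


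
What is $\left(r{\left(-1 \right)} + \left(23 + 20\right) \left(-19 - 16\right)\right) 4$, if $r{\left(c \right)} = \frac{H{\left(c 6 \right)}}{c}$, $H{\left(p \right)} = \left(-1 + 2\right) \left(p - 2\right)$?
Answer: $-5988$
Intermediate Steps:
$H{\left(p \right)} = -2 + p$ ($H{\left(p \right)} = 1 \left(-2 + p\right) = -2 + p$)
$r{\left(c \right)} = \frac{-2 + 6 c}{c}$ ($r{\left(c \right)} = \frac{-2 + c 6}{c} = \frac{-2 + 6 c}{c}$)
$\left(r{\left(-1 \right)} + \left(23 + 20\right) \left(-19 - 16\right)\right) 4 = \left(\left(6 - \frac{2}{-1}\right) + \left(23 + 20\right) \left(-19 - 16\right)\right) 4 = \left(\left(6 - -2\right) + 43 \left(-35\right)\right) 4 = \left(\left(6 + 2\right) - 1505\right) 4 = \left(8 - 1505\right) 4 = \left(-1497\right) 4 = -5988$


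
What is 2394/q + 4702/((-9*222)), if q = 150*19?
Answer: -37796/24975 ≈ -1.5134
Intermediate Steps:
q = 2850
2394/q + 4702/((-9*222)) = 2394/2850 + 4702/((-9*222)) = 2394*(1/2850) + 4702/(-1998) = 21/25 + 4702*(-1/1998) = 21/25 - 2351/999 = -37796/24975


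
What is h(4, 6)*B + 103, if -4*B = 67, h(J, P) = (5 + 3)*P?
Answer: -701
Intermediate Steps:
h(J, P) = 8*P
B = -67/4 (B = -¼*67 = -67/4 ≈ -16.750)
h(4, 6)*B + 103 = (8*6)*(-67/4) + 103 = 48*(-67/4) + 103 = -804 + 103 = -701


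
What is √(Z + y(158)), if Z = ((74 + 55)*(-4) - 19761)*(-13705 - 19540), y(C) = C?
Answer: 7*√13757327 ≈ 25964.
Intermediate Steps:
Z = 674108865 (Z = (129*(-4) - 19761)*(-33245) = (-516 - 19761)*(-33245) = -20277*(-33245) = 674108865)
√(Z + y(158)) = √(674108865 + 158) = √674109023 = 7*√13757327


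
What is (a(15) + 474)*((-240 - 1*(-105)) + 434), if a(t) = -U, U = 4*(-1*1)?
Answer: 142922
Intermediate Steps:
U = -4 (U = 4*(-1) = -4)
a(t) = 4 (a(t) = -1*(-4) = 4)
(a(15) + 474)*((-240 - 1*(-105)) + 434) = (4 + 474)*((-240 - 1*(-105)) + 434) = 478*((-240 + 105) + 434) = 478*(-135 + 434) = 478*299 = 142922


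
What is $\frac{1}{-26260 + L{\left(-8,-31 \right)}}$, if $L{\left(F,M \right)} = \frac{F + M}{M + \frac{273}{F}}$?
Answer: $- \frac{521}{13681148} \approx -3.8082 \cdot 10^{-5}$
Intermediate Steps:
$L{\left(F,M \right)} = \frac{F + M}{M + \frac{273}{F}}$
$\frac{1}{-26260 + L{\left(-8,-31 \right)}} = \frac{1}{-26260 - \frac{8 \left(-8 - 31\right)}{273 - -248}} = \frac{1}{-26260 - 8 \frac{1}{273 + 248} \left(-39\right)} = \frac{1}{-26260 - 8 \cdot \frac{1}{521} \left(-39\right)} = \frac{1}{-26260 - \frac{8}{521} \left(-39\right)} = \frac{1}{-26260 + \frac{312}{521}} = \frac{1}{- \frac{13681148}{521}} = - \frac{521}{13681148}$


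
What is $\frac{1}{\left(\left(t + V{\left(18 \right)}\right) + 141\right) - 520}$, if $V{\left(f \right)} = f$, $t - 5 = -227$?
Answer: $- \frac{1}{583} \approx -0.0017153$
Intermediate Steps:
$t = -222$ ($t = 5 - 227 = -222$)
$\frac{1}{\left(\left(t + V{\left(18 \right)}\right) + 141\right) - 520} = \frac{1}{\left(\left(-222 + 18\right) + 141\right) - 520} = \frac{1}{\left(-204 + 141\right) - 520} = \frac{1}{-63 - 520} = \frac{1}{-583} = - \frac{1}{583}$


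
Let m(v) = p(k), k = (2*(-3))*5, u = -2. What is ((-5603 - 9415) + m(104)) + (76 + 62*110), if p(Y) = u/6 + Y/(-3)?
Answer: -24337/3 ≈ -8112.3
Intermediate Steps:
k = -30 (k = -6*5 = -30)
p(Y) = -⅓ - Y/3 (p(Y) = -2/6 + Y/(-3) = -2*⅙ + Y*(-⅓) = -⅓ - Y/3)
m(v) = 29/3 (m(v) = -⅓ - ⅓*(-30) = -⅓ + 10 = 29/3)
((-5603 - 9415) + m(104)) + (76 + 62*110) = ((-5603 - 9415) + 29/3) + (76 + 62*110) = (-15018 + 29/3) + (76 + 6820) = -45025/3 + 6896 = -24337/3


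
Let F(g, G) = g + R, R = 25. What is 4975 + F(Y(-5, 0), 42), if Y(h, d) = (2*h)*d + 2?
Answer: 5002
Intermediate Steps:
Y(h, d) = 2 + 2*d*h (Y(h, d) = 2*d*h + 2 = 2 + 2*d*h)
F(g, G) = 25 + g (F(g, G) = g + 25 = 25 + g)
4975 + F(Y(-5, 0), 42) = 4975 + (25 + (2 + 2*0*(-5))) = 4975 + (25 + (2 + 0)) = 4975 + (25 + 2) = 4975 + 27 = 5002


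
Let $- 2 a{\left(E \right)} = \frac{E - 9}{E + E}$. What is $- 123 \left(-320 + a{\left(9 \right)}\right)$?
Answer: $39360$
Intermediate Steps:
$a{\left(E \right)} = - \frac{-9 + E}{4 E}$ ($a{\left(E \right)} = - \frac{\left(E - 9\right) \frac{1}{E + E}}{2} = - \frac{\left(-9 + E\right) \frac{1}{2 E}}{2} = - \frac{\frac{1}{2} \frac{1}{E} \left(-9 + E\right)}{2} = - \frac{-9 + E}{4 E}$)
$- 123 \left(-320 + a{\left(9 \right)}\right) = - 123 \left(-320 + \frac{9 - 9}{4 \cdot 9}\right) = - 123 \left(-320 + \frac{1}{4} \cdot \frac{1}{9} \left(9 - 9\right)\right) = - 123 \left(-320 + \frac{1}{4} \cdot \frac{1}{9} \cdot 0\right) = - 123 \left(-320 + 0\right) = \left(-123\right) \left(-320\right) = 39360$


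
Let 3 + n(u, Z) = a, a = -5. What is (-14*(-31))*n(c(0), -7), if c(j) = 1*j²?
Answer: -3472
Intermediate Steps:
c(j) = j²
n(u, Z) = -8 (n(u, Z) = -3 - 5 = -8)
(-14*(-31))*n(c(0), -7) = -14*(-31)*(-8) = 434*(-8) = -3472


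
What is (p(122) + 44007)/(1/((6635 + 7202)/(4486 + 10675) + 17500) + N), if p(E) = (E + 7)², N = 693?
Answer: 8045907463188/91937315851 ≈ 87.515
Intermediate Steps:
p(E) = (7 + E)²
(p(122) + 44007)/(1/((6635 + 7202)/(4486 + 10675) + 17500) + N) = ((7 + 122)² + 44007)/(1/((6635 + 7202)/(4486 + 10675) + 17500) + 693) = (129² + 44007)/(1/(13837/15161 + 17500) + 693) = (16641 + 44007)/(1/(13837*(1/15161) + 17500) + 693) = 60648/(1/(13837/15161 + 17500) + 693) = 60648/(1/(265331337/15161) + 693) = 60648/(15161/265331337 + 693) = 60648/(183874631702/265331337) = 60648*(265331337/183874631702) = 8045907463188/91937315851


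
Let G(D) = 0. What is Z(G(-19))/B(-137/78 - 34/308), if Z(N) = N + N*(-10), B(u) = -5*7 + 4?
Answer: 0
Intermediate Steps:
B(u) = -31 (B(u) = -35 + 4 = -31)
Z(N) = -9*N (Z(N) = N - 10*N = -9*N)
Z(G(-19))/B(-137/78 - 34/308) = -9*0/(-31) = 0*(-1/31) = 0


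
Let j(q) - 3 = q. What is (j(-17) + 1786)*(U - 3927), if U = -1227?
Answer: -9132888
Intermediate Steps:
j(q) = 3 + q
(j(-17) + 1786)*(U - 3927) = ((3 - 17) + 1786)*(-1227 - 3927) = (-14 + 1786)*(-5154) = 1772*(-5154) = -9132888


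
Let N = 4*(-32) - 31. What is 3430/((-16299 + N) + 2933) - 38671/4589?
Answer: -107753109/12413245 ≈ -8.6805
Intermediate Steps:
N = -159 (N = -128 - 31 = -159)
3430/((-16299 + N) + 2933) - 38671/4589 = 3430/((-16299 - 159) + 2933) - 38671/4589 = 3430/(-16458 + 2933) - 38671*1/4589 = 3430/(-13525) - 38671/4589 = 3430*(-1/13525) - 38671/4589 = -686/2705 - 38671/4589 = -107753109/12413245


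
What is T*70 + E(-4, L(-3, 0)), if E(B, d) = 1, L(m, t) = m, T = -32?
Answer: -2239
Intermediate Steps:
T*70 + E(-4, L(-3, 0)) = -32*70 + 1 = -2240 + 1 = -2239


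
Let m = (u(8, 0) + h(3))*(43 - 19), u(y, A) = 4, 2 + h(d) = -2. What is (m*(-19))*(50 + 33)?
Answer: 0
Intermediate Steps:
h(d) = -4 (h(d) = -2 - 2 = -4)
m = 0 (m = (4 - 4)*(43 - 19) = 0*24 = 0)
(m*(-19))*(50 + 33) = (0*(-19))*(50 + 33) = 0*83 = 0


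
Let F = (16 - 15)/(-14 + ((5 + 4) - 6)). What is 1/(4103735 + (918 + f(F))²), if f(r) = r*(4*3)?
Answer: 121/598279331 ≈ 2.0225e-7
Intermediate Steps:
F = -1/11 (F = 1/(-14 + (9 - 6)) = 1/(-14 + 3) = 1/(-11) = 1*(-1/11) = -1/11 ≈ -0.090909)
f(r) = 12*r (f(r) = r*12 = 12*r)
1/(4103735 + (918 + f(F))²) = 1/(4103735 + (918 + 12*(-1/11))²) = 1/(4103735 + (918 - 12/11)²) = 1/(4103735 + (10086/11)²) = 1/(4103735 + 101727396/121) = 1/(598279331/121) = 121/598279331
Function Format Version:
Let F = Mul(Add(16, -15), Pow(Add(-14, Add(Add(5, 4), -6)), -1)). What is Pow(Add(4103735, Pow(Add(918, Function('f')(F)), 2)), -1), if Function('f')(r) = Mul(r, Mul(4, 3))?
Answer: Rational(121, 598279331) ≈ 2.0225e-7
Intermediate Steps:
F = Rational(-1, 11) (F = Mul(1, Pow(Add(-14, Add(9, -6)), -1)) = Mul(1, Pow(Add(-14, 3), -1)) = Mul(1, Pow(-11, -1)) = Mul(1, Rational(-1, 11)) = Rational(-1, 11) ≈ -0.090909)
Function('f')(r) = Mul(12, r) (Function('f')(r) = Mul(r, 12) = Mul(12, r))
Pow(Add(4103735, Pow(Add(918, Function('f')(F)), 2)), -1) = Pow(Add(4103735, Pow(Add(918, Mul(12, Rational(-1, 11))), 2)), -1) = Pow(Add(4103735, Pow(Add(918, Rational(-12, 11)), 2)), -1) = Pow(Add(4103735, Pow(Rational(10086, 11), 2)), -1) = Pow(Add(4103735, Rational(101727396, 121)), -1) = Pow(Rational(598279331, 121), -1) = Rational(121, 598279331)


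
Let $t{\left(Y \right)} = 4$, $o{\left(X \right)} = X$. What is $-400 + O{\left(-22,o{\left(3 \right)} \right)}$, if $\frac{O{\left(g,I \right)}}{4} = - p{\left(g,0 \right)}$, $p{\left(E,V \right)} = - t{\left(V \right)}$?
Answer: $-384$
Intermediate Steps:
$p{\left(E,V \right)} = -4$ ($p{\left(E,V \right)} = \left(-1\right) 4 = -4$)
$O{\left(g,I \right)} = 16$ ($O{\left(g,I \right)} = 4 \left(\left(-1\right) \left(-4\right)\right) = 4 \cdot 4 = 16$)
$-400 + O{\left(-22,o{\left(3 \right)} \right)} = -400 + 16 = -384$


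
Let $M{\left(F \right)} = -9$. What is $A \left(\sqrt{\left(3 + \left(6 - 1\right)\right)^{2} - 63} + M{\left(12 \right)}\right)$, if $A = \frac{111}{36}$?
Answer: $- \frac{74}{3} \approx -24.667$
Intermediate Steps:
$A = \frac{37}{12}$ ($A = 111 \cdot \frac{1}{36} = \frac{37}{12} \approx 3.0833$)
$A \left(\sqrt{\left(3 + \left(6 - 1\right)\right)^{2} - 63} + M{\left(12 \right)}\right) = \frac{37 \left(\sqrt{\left(3 + \left(6 - 1\right)\right)^{2} - 63} - 9\right)}{12} = \frac{37 \left(\sqrt{\left(3 + 5\right)^{2} - 63} - 9\right)}{12} = \frac{37 \left(\sqrt{8^{2} - 63} - 9\right)}{12} = \frac{37 \left(\sqrt{64 - 63} - 9\right)}{12} = \frac{37 \left(\sqrt{1} - 9\right)}{12} = \frac{37 \left(1 - 9\right)}{12} = \frac{37}{12} \left(-8\right) = - \frac{74}{3}$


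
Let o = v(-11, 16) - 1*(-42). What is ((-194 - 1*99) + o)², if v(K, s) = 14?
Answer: 56169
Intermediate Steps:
o = 56 (o = 14 - 1*(-42) = 14 + 42 = 56)
((-194 - 1*99) + o)² = ((-194 - 1*99) + 56)² = ((-194 - 99) + 56)² = (-293 + 56)² = (-237)² = 56169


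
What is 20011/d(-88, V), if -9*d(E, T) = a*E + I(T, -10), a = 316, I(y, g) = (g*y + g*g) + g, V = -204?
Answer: 180099/25678 ≈ 7.0137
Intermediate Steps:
I(y, g) = g + g**2 + g*y (I(y, g) = (g*y + g**2) + g = (g**2 + g*y) + g = g + g**2 + g*y)
d(E, T) = -10 - 316*E/9 + 10*T/9 (d(E, T) = -(316*E - 10*(1 - 10 + T))/9 = -(316*E - 10*(-9 + T))/9 = -(316*E + (90 - 10*T))/9 = -(90 - 10*T + 316*E)/9 = -10 - 316*E/9 + 10*T/9)
20011/d(-88, V) = 20011/(-10 - 316/9*(-88) + (10/9)*(-204)) = 20011/(-10 + 27808/9 - 680/3) = 20011/(25678/9) = 20011*(9/25678) = 180099/25678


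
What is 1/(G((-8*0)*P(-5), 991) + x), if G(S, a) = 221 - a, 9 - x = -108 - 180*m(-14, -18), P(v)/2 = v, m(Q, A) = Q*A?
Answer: 1/44707 ≈ 2.2368e-5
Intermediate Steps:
m(Q, A) = A*Q
P(v) = 2*v
x = 45477 (x = 9 - (-108 - (-3240)*(-14)) = 9 - (-108 - 180*252) = 9 - (-108 - 45360) = 9 - 1*(-45468) = 9 + 45468 = 45477)
1/(G((-8*0)*P(-5), 991) + x) = 1/((221 - 1*991) + 45477) = 1/((221 - 991) + 45477) = 1/(-770 + 45477) = 1/44707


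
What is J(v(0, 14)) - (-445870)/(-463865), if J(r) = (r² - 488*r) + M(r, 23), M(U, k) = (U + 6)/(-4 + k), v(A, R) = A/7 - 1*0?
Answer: -1137668/1762687 ≈ -0.64542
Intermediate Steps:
v(A, R) = A/7 (v(A, R) = A*(⅐) + 0 = A/7 + 0 = A/7)
M(U, k) = (6 + U)/(-4 + k)
J(r) = 6/19 + r² - 9271*r/19 (J(r) = (r² - 488*r) + (6 + r)/(-4 + 23) = (r² - 488*r) + (6 + r)/19 = (r² - 488*r) + (6/19 + r/19) = 6/19 + r² - 9271*r/19)
J(v(0, 14)) - (-445870)/(-463865) = (6/19 + ((⅐)*0)² - 9271*0/133) - (-445870)/(-463865) = (6/19 + 0² - 9271/19*0) - (-445870)*(-1)/463865 = (6/19 + 0 + 0) - 1*89174/92773 = 6/19 - 89174/92773 = -1137668/1762687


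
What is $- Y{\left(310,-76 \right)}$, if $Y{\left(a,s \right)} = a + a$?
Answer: $-620$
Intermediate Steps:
$Y{\left(a,s \right)} = 2 a$
$- Y{\left(310,-76 \right)} = - 2 \cdot 310 = \left(-1\right) 620 = -620$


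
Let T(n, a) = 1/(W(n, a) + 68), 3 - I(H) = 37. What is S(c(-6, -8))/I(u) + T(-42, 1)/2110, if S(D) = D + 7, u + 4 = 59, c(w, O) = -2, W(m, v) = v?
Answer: -181979/1237515 ≈ -0.14705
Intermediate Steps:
u = 55 (u = -4 + 59 = 55)
S(D) = 7 + D
I(H) = -34 (I(H) = 3 - 1*37 = 3 - 37 = -34)
T(n, a) = 1/(68 + a) (T(n, a) = 1/(a + 68) = 1/(68 + a))
S(c(-6, -8))/I(u) + T(-42, 1)/2110 = (7 - 2)/(-34) + 1/((68 + 1)*2110) = 5*(-1/34) + (1/2110)/69 = -5/34 + (1/69)*(1/2110) = -5/34 + 1/145590 = -181979/1237515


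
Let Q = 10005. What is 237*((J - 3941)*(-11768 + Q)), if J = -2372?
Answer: 2637767103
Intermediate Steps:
237*((J - 3941)*(-11768 + Q)) = 237*((-2372 - 3941)*(-11768 + 10005)) = 237*(-6313*(-1763)) = 237*11129819 = 2637767103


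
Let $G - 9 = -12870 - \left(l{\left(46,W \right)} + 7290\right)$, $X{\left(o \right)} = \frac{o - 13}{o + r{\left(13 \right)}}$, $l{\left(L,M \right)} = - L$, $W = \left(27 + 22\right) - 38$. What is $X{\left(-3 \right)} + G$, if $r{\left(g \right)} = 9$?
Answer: $- \frac{60323}{3} \approx -20108.0$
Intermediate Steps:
$W = 11$ ($W = 49 - 38 = 11$)
$X{\left(o \right)} = \frac{-13 + o}{9 + o}$ ($X{\left(o \right)} = \frac{o - 13}{o + 9} = \frac{-13 + o}{9 + o}$)
$G = -20105$ ($G = 9 - \left(20160 - 46\right) = 9 - 20114 = -20105$)
$X{\left(-3 \right)} + G = \frac{-13 - 3}{9 - 3} - 20105 = \frac{1}{6} \left(-16\right) - 20105 = - \frac{8}{3} - 20105 = - \frac{60323}{3}$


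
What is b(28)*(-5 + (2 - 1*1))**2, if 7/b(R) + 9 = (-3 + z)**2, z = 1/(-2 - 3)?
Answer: 2800/31 ≈ 90.323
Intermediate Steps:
z = -1/5 (z = 1/(-5) = -1/5 ≈ -0.20000)
b(R) = 175/31 (b(R) = 7/(-9 + (-3 - 1/5)**2) = 7/(-9 + (-16/5)**2) = 7/(-9 + 256/25) = 7/(31/25) = 7*(25/31) = 175/31)
b(28)*(-5 + (2 - 1*1))**2 = 175*(-5 + (2 - 1*1))**2/31 = 175*(-5 + (2 - 1))**2/31 = 175*(-5 + 1)**2/31 = (175/31)*(-4)**2 = (175/31)*16 = 2800/31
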